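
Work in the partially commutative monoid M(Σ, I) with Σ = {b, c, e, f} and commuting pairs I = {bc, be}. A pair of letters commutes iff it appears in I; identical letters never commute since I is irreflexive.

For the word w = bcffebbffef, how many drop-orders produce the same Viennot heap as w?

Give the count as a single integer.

piece 0:b — minimal
piece 1:c — minimal
piece 2:f rests on {0:b, 1:c}
piece 3:f rests on {2:f}
piece 4:e rests on {3:f}
piece 5:b rests on {3:f}
piece 6:b rests on {5:b}
piece 7:f rests on {4:e, 6:b}
piece 8:f rests on {7:f}
piece 9:e rests on {8:f}
piece 10:f rests on {9:e}
minimal pieces: {0:b, 1:c}
ways to finish when only these pieces remain (= sum over removing one remaining piece with nothing left below it):
  1 left: {10}→1
  2 left: {9,10}→1
  3 left: {8,9,10}→1
  4 left: {7,8,9,10}→1
  5 left: {4,7,8,9,10}→1  {6,7,8,9,10}→1
  6 left: {4,6,7,8,9,10}→2  {5,6,7,8,9,10}→1
  7 left: {4,5,6,7,8,9,10}→3
  8 left: {3,4,5,6,7,8,9,10}→3
  9 left: {2,3,4,5,6,7,8,9,10}→3
  placing 0:b first → 3 extensions
  placing 1:c first → 3 extensions
total linear extensions = 6

6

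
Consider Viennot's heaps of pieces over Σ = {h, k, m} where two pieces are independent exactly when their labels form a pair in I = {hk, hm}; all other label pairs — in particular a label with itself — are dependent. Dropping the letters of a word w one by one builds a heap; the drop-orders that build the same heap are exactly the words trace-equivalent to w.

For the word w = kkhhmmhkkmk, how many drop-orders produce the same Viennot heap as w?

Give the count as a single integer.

165

drop 0:k onto floor
drop 1:k onto {0:k}
drop 2:h onto floor
drop 3:h onto {2:h}
drop 4:m onto {1:k}
drop 5:m onto {4:m}
drop 6:h onto {3:h}
drop 7:k onto {5:m}
drop 8:k onto {7:k}
drop 9:m onto {8:k}
drop 10:k onto {9:m}
ground layer = {0:k, 2:h}
drop-orders for the pieces not yet dropped (sum over which currently-grounded one goes next):
  1 to go: {6} 1  {10} 1
  2 to go: {3,6} 1  {6,10} 2  {9,10} 1
  3 to go: {2,3,6} 1  {3,6,10} 3  {6,9,10} 3  {8,9,10} 1
  4 to go: {2,3,6,10} 4  {3,6,9,10} 6  {6,8,9,10} 4  {7,8,9,10} 1
  5 to go: {2,3,6,9,10} 10  {3,6,8,9,10} 10  {5,7,8,9,10} 1  {6,7,8,9,10} 5
  6 to go: {2,3,6,8,9,10} 20  {3,6,7,8,9,10} 15  {4,5,7,8,9,10} 1  {5,6,7,8,9,10} 6
  7 to go: {1,4,5,7,8,9,10} 1  {2,3,6,7,8,9,10} 35  {3,5,6,7,8,9,10} 21  {4,5,6,7,8,9,10} 7
  8 to go: {0,1,4,5,7,8,9,10} 1  {1,4,5,6,7,8,9,10} 8  {2,3,5,6,7,8,9,10} 56  {3,4,5,6,7,8,9,10} 28
  9 to go: {0,1,4,5,6,7,8,9,10} 9  {1,3,4,5,6,7,8,9,10} 36  {2,3,4,5,6,7,8,9,10} 84
  if 0:k drops first: 120 orders
  if 2:h drops first: 45 orders
heap linearizations: 165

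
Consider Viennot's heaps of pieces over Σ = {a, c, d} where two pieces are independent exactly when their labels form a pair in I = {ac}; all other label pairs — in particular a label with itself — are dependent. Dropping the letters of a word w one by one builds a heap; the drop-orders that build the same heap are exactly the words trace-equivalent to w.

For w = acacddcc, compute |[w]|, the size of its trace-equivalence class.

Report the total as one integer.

#0=a has no predecessor
#1=c has no predecessor
#2=a depends on [0:a]
#3=c depends on [1:c]
#4=d depends on [2:a, 3:c]
#5=d depends on [4:d]
#6=c depends on [5:d]
#7=c depends on [6:c]
sources: [0:a, 1:c]
N(rest) = Σ N(rest − s) over sources s of rest; N(one piece) = 1:
  size 1 → [7]=1
  size 2 → [6,7]=1
  size 3 → [5,6,7]=1
  size 4 → [4,5,6,7]=1
  size 5 → [2,4,5,6,7]=1  [3,4,5,6,7]=1
  size 6 → [0,2,4,5,6,7]=1  [1,3,4,5,6,7]=1  [2,3,4,5,6,7]=2
  first=0(a) contributes 3
  first=1(c) contributes 3
|[w]| = 6

6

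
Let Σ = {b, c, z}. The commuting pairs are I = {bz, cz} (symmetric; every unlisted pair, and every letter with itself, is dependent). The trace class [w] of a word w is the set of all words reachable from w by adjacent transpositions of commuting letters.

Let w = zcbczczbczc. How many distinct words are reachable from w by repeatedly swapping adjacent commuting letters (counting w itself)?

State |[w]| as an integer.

330

drop 0:z onto floor
drop 1:c onto floor
drop 2:b onto {1:c}
drop 3:c onto {2:b}
drop 4:z onto {0:z}
drop 5:c onto {3:c}
drop 6:z onto {4:z}
drop 7:b onto {5:c}
drop 8:c onto {7:b}
drop 9:z onto {6:z}
drop 10:c onto {8:c}
ground layer = {0:z, 1:c}
drop-orders for the pieces not yet dropped (sum over which currently-grounded one goes next):
  1 to go: {9} 1  {10} 1
  2 to go: {6,9} 1  {8,10} 1  {9,10} 2
  3 to go: {4,6,9} 1  {6,9,10} 3  {7,8,10} 1  {8,9,10} 3
  4 to go: {0,4,6,9} 1  {4,6,9,10} 4  {5,7,8,10} 1  {6,8,9,10} 6  {7,8,9,10} 4
  5 to go: {0,4,6,9,10} 5  {3,5,7,8,10} 1  {4,6,8,9,10} 10  {5,7,8,9,10} 5  {6,7,8,9,10} 10
  6 to go: {0,4,6,8,9,10} 15  {2,3,5,7,8,10} 1  {3,5,7,8,9,10} 6  {4,6,7,8,9,10} 20  {5,6,7,8,9,10} 15
  7 to go: {0,4,6,7,8,9,10} 35  {1,2,3,5,7,8,10} 1  {2,3,5,7,8,9,10} 7  {3,5,6,7,8,9,10} 21  {4,5,6,7,8,9,10} 35
  8 to go: {0,4,5,6,7,8,9,10} 70  {1,2,3,5,7,8,9,10} 8  {2,3,5,6,7,8,9,10} 28  {3,4,5,6,7,8,9,10} 56
  9 to go: {0,3,4,5,6,7,8,9,10} 126  {1,2,3,5,6,7,8,9,10} 36  {2,3,4,5,6,7,8,9,10} 84
  if 0:z drops first: 120 orders
  if 1:c drops first: 210 orders
heap linearizations: 330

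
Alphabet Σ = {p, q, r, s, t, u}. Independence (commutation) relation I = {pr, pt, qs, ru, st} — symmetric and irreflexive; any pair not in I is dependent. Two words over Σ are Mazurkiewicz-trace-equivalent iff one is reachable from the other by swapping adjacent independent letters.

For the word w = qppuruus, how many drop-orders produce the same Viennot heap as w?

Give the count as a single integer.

piece 0:q — minimal
piece 1:p rests on {0:q}
piece 2:p rests on {1:p}
piece 3:u rests on {2:p}
piece 4:r rests on {0:q}
piece 5:u rests on {3:u}
piece 6:u rests on {5:u}
piece 7:s rests on {4:r, 6:u}
minimal pieces: {0:q}
ways to finish when only these pieces remain (= sum over removing one remaining piece with nothing left below it):
  1 left: {7}→1
  2 left: {4,7}→1  {6,7}→1
  3 left: {4,6,7}→2  {5,6,7}→1
  4 left: {3,5,6,7}→1  {4,5,6,7}→3
  5 left: {2,3,5,6,7}→1  {3,4,5,6,7}→4
  6 left: {1,2,3,5,6,7}→1  {2,3,4,5,6,7}→5
  placing 0:q first → 6 extensions

6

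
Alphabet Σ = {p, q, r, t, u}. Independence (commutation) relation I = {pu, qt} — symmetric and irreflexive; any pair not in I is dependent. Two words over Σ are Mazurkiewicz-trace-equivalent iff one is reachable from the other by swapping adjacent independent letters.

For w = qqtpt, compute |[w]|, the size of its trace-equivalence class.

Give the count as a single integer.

drop 0:q onto floor
drop 1:q onto {0:q}
drop 2:t onto floor
drop 3:p onto {1:q, 2:t}
drop 4:t onto {3:p}
ground layer = {0:q, 2:t}
drop-orders for the pieces not yet dropped (sum over which currently-grounded one goes next):
  1 to go: {4} 1
  2 to go: {3,4} 1
  3 to go: {1,3,4} 1  {2,3,4} 1
  if 0:q drops first: 2 orders
  if 2:t drops first: 1 orders
heap linearizations: 3

3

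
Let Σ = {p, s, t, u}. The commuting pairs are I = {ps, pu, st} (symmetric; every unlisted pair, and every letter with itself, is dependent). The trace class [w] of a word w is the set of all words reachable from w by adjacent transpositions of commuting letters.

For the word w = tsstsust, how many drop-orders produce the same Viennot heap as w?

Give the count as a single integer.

piece 0:t — minimal
piece 1:s — minimal
piece 2:s rests on {1:s}
piece 3:t rests on {0:t}
piece 4:s rests on {2:s}
piece 5:u rests on {3:t, 4:s}
piece 6:s rests on {5:u}
piece 7:t rests on {5:u}
minimal pieces: {0:t, 1:s}
ways to finish when only these pieces remain (= sum over removing one remaining piece with nothing left below it):
  1 left: {6}→1  {7}→1
  2 left: {6,7}→2
  3 left: {5,6,7}→2
  4 left: {3,5,6,7}→2  {4,5,6,7}→2
  5 left: {0,3,5,6,7}→2  {2,4,5,6,7}→2  {3,4,5,6,7}→4
  6 left: {0,3,4,5,6,7}→6  {1,2,4,5,6,7}→2  {2,3,4,5,6,7}→6
  placing 0:t first → 8 extensions
  placing 1:s first → 12 extensions
total linear extensions = 20

20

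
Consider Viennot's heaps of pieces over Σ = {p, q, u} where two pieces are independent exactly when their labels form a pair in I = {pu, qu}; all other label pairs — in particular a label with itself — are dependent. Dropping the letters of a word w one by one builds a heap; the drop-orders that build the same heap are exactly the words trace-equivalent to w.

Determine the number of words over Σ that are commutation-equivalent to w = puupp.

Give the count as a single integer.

10

#0=p has no predecessor
#1=u has no predecessor
#2=u depends on [1:u]
#3=p depends on [0:p]
#4=p depends on [3:p]
sources: [0:p, 1:u]
N(rest) = Σ N(rest − s) over sources s of rest; N(one piece) = 1:
  size 1 → [2]=1  [4]=1
  size 2 → [1,2]=1  [2,4]=2  [3,4]=1
  size 3 → [0,3,4]=1  [1,2,4]=3  [2,3,4]=3
  first=0(p) contributes 6
  first=1(u) contributes 4
|[w]| = 10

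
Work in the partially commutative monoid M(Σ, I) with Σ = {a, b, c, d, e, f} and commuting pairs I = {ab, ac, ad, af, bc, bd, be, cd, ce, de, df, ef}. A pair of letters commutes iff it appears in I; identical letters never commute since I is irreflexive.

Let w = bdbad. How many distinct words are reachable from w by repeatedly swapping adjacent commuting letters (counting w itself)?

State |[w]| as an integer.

30

#0=b has no predecessor
#1=d has no predecessor
#2=b depends on [0:b]
#3=a has no predecessor
#4=d depends on [1:d]
sources: [0:b, 1:d, 3:a]
N(rest) = Σ N(rest − s) over sources s of rest; N(one piece) = 1:
  size 1 → [2]=1  [3]=1  [4]=1
  size 2 → [0,2]=1  [1,4]=1  [2,3]=2  [2,4]=2  [3,4]=2
  size 3 → [0,2,3]=3  [0,2,4]=3  [1,2,4]=3  [1,3,4]=3  [2,3,4]=6
  first=0(b) contributes 12
  first=1(d) contributes 12
  first=3(a) contributes 6
|[w]| = 30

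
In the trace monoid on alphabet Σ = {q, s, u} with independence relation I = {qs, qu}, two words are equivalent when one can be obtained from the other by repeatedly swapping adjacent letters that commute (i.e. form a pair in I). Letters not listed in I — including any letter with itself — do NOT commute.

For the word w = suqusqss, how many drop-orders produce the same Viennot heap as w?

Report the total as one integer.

28

piece 0:s — minimal
piece 1:u rests on {0:s}
piece 2:q — minimal
piece 3:u rests on {1:u}
piece 4:s rests on {3:u}
piece 5:q rests on {2:q}
piece 6:s rests on {4:s}
piece 7:s rests on {6:s}
minimal pieces: {0:s, 2:q}
ways to finish when only these pieces remain (= sum over removing one remaining piece with nothing left below it):
  1 left: {5}→1  {7}→1
  2 left: {2,5}→1  {5,7}→2  {6,7}→1
  3 left: {2,5,7}→3  {4,6,7}→1  {5,6,7}→3
  4 left: {2,5,6,7}→6  {3,4,6,7}→1  {4,5,6,7}→4
  5 left: {1,3,4,6,7}→1  {2,4,5,6,7}→10  {3,4,5,6,7}→5
  6 left: {0,1,3,4,6,7}→1  {1,3,4,5,6,7}→6  {2,3,4,5,6,7}→15
  placing 0:s first → 21 extensions
  placing 2:q first → 7 extensions
total linear extensions = 28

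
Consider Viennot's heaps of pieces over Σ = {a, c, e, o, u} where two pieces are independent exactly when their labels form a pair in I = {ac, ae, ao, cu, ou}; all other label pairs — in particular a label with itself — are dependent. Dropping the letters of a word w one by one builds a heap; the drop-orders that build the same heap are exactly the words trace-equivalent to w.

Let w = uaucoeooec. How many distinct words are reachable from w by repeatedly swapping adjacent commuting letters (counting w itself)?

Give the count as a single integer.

0(u) covers ∅
1(a) covers 0:u
2(u) covers 1:a
3(c) covers ∅
4(o) covers 3:c
5(e) covers 2:u, 4:o
6(o) covers 5:e
7(o) covers 6:o
8(e) covers 7:o
9(c) covers 8:e
floor of heap: 0:u, 3:c
completions by unplaced set U, small U first (add the entries for U minus each lowest piece of U):
  |U|=1: {9}:1
  |U|=2: {8,9}:1
  |U|=3: {7,8,9}:1
  |U|=4: {6,7,8,9}:1
  |U|=5: {5,6,7,8,9}:1
  |U|=6: {2,5,6,7,8,9}:1  {4,5,6,7,8,9}:1
  |U|=7: {1,2,5,6,7,8,9}:1  {2,4,5,6,7,8,9}:2  {3,4,5,6,7,8,9}:1
  |U|=8: {0,1,2,5,6,7,8,9}:1  {1,2,4,5,6,7,8,9}:3  {2,3,4,5,6,7,8,9}:3
  start at 0(u): 6
  start at 3(c): 4
sum over floor = 10

10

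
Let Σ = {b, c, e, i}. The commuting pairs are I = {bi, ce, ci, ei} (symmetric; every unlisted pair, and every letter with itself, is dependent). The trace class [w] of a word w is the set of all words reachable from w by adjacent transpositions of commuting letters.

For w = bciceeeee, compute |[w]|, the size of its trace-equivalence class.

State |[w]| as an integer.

189

piece 0:b — minimal
piece 1:c rests on {0:b}
piece 2:i — minimal
piece 3:c rests on {1:c}
piece 4:e rests on {0:b}
piece 5:e rests on {4:e}
piece 6:e rests on {5:e}
piece 7:e rests on {6:e}
piece 8:e rests on {7:e}
minimal pieces: {0:b, 2:i}
ways to finish when only these pieces remain (= sum over removing one remaining piece with nothing left below it):
  1 left: {2}→1  {3}→1  {8}→1
  2 left: {1,3}→1  {2,3}→2  {2,8}→2  {3,8}→2  {7,8}→1
  3 left: {1,2,3}→3  {1,3,8}→3  {2,3,8}→6  {2,7,8}→3  {3,7,8}→3  {6,7,8}→1
  4 left: {1,2,3,8}→12  {1,3,7,8}→6  {2,3,7,8}→12  {2,6,7,8}→4  {3,6,7,8}→4  {5,6,7,8}→1
  5 left: {1,2,3,7,8}→30  {1,3,6,7,8}→10  {2,3,6,7,8}→20  {2,5,6,7,8}→5  {3,5,6,7,8}→5  {4,5,6,7,8}→1
  6 left: {1,2,3,6,7,8}→60  {1,3,5,6,7,8}→15  {2,3,5,6,7,8}→30  {2,4,5,6,7,8}→6  {3,4,5,6,7,8}→6
  7 left: {1,2,3,5,6,7,8}→105  {1,3,4,5,6,7,8}→21  {2,3,4,5,6,7,8}→42
  placing 0:b first → 168 extensions
  placing 2:i first → 21 extensions
total linear extensions = 189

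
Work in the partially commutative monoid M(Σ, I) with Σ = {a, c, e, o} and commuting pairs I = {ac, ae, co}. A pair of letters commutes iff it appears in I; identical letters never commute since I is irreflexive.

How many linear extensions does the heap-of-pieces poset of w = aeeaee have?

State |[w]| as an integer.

15

#0=a has no predecessor
#1=e has no predecessor
#2=e depends on [1:e]
#3=a depends on [0:a]
#4=e depends on [2:e]
#5=e depends on [4:e]
sources: [0:a, 1:e]
N(rest) = Σ N(rest − s) over sources s of rest; N(one piece) = 1:
  size 1 → [3]=1  [5]=1
  size 2 → [0,3]=1  [3,5]=2  [4,5]=1
  size 3 → [0,3,5]=3  [2,4,5]=1  [3,4,5]=3
  size 4 → [0,3,4,5]=6  [1,2,4,5]=1  [2,3,4,5]=4
  first=0(a) contributes 5
  first=1(e) contributes 10
|[w]| = 15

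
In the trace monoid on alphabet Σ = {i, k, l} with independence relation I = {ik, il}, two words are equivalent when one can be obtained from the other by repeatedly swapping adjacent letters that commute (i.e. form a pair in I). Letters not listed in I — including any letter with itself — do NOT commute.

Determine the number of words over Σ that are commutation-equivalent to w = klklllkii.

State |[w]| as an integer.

0(k) covers ∅
1(l) covers 0:k
2(k) covers 1:l
3(l) covers 2:k
4(l) covers 3:l
5(l) covers 4:l
6(k) covers 5:l
7(i) covers ∅
8(i) covers 7:i
floor of heap: 0:k, 7:i
completions by unplaced set U, small U first (add the entries for U minus each lowest piece of U):
  |U|=1: {6}:1  {8}:1
  |U|=2: {5,6}:1  {6,8}:2  {7,8}:1
  |U|=3: {4,5,6}:1  {5,6,8}:3  {6,7,8}:3
  |U|=4: {3,4,5,6}:1  {4,5,6,8}:4  {5,6,7,8}:6
  |U|=5: {2,3,4,5,6}:1  {3,4,5,6,8}:5  {4,5,6,7,8}:10
  |U|=6: {1,2,3,4,5,6}:1  {2,3,4,5,6,8}:6  {3,4,5,6,7,8}:15
  |U|=7: {0,1,2,3,4,5,6}:1  {1,2,3,4,5,6,8}:7  {2,3,4,5,6,7,8}:21
  start at 0(k): 28
  start at 7(i): 8
sum over floor = 36

36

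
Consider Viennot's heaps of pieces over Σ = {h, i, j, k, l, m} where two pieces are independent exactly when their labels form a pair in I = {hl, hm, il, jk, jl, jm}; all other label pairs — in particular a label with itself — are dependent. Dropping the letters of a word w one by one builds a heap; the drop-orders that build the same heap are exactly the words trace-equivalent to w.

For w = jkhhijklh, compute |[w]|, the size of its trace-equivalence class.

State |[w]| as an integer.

0(j) covers ∅
1(k) covers ∅
2(h) covers 0:j, 1:k
3(h) covers 2:h
4(i) covers 3:h
5(j) covers 4:i
6(k) covers 4:i
7(l) covers 6:k
8(h) covers 5:j, 6:k
floor of heap: 0:j, 1:k
completions by unplaced set U, small U first (add the entries for U minus each lowest piece of U):
  |U|=1: {7}:1  {8}:1
  |U|=2: {5,8}:1  {7,8}:2
  |U|=3: {5,7,8}:3  {6,7,8}:2
  |U|=4: {5,6,7,8}:5
  |U|=5: {4,5,6,7,8}:5
  |U|=6: {3,4,5,6,7,8}:5
  |U|=7: {2,3,4,5,6,7,8}:5
  start at 0(j): 5
  start at 1(k): 5
sum over floor = 10

10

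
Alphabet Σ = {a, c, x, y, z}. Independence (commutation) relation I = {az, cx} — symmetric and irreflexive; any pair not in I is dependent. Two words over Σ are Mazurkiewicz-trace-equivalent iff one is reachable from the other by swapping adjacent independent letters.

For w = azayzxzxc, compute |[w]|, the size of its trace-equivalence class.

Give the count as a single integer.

drop 0:a onto floor
drop 1:z onto floor
drop 2:a onto {0:a}
drop 3:y onto {1:z, 2:a}
drop 4:z onto {3:y}
drop 5:x onto {4:z}
drop 6:z onto {5:x}
drop 7:x onto {6:z}
drop 8:c onto {6:z}
ground layer = {0:a, 1:z}
drop-orders for the pieces not yet dropped (sum over which currently-grounded one goes next):
  1 to go: {7} 1  {8} 1
  2 to go: {7,8} 2
  3 to go: {6,7,8} 2
  4 to go: {5,6,7,8} 2
  5 to go: {4,5,6,7,8} 2
  6 to go: {3,4,5,6,7,8} 2
  7 to go: {1,3,4,5,6,7,8} 2  {2,3,4,5,6,7,8} 2
  if 0:a drops first: 4 orders
  if 1:z drops first: 2 orders
heap linearizations: 6

6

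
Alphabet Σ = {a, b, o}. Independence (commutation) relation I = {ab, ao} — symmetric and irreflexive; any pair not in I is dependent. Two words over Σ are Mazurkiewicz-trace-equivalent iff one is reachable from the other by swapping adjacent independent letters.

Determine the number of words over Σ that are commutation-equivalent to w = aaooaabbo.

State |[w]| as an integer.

126

piece 0:a — minimal
piece 1:a rests on {0:a}
piece 2:o — minimal
piece 3:o rests on {2:o}
piece 4:a rests on {1:a}
piece 5:a rests on {4:a}
piece 6:b rests on {3:o}
piece 7:b rests on {6:b}
piece 8:o rests on {7:b}
minimal pieces: {0:a, 2:o}
ways to finish when only these pieces remain (= sum over removing one remaining piece with nothing left below it):
  1 left: {5}→1  {8}→1
  2 left: {4,5}→1  {5,8}→2  {7,8}→1
  3 left: {1,4,5}→1  {4,5,8}→3  {5,7,8}→3  {6,7,8}→1
  4 left: {0,1,4,5}→1  {1,4,5,8}→4  {3,6,7,8}→1  {4,5,7,8}→6  {5,6,7,8}→4
  5 left: {0,1,4,5,8}→5  {1,4,5,7,8}→10  {2,3,6,7,8}→1  {3,5,6,7,8}→5  {4,5,6,7,8}→10
  6 left: {0,1,4,5,7,8}→15  {1,4,5,6,7,8}→20  {2,3,5,6,7,8}→6  {3,4,5,6,7,8}→15
  7 left: {0,1,4,5,6,7,8}→35  {1,3,4,5,6,7,8}→35  {2,3,4,5,6,7,8}→21
  placing 0:a first → 56 extensions
  placing 2:o first → 70 extensions
total linear extensions = 126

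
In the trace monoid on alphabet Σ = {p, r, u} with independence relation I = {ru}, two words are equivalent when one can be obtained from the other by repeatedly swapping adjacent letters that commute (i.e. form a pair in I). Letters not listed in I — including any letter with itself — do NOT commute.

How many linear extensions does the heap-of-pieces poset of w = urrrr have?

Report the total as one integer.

0(u) covers ∅
1(r) covers ∅
2(r) covers 1:r
3(r) covers 2:r
4(r) covers 3:r
floor of heap: 0:u, 1:r
completions by unplaced set U, small U first (add the entries for U minus each lowest piece of U):
  |U|=1: {0}:1  {4}:1
  |U|=2: {0,4}:2  {3,4}:1
  |U|=3: {0,3,4}:3  {2,3,4}:1
  start at 0(u): 1
  start at 1(r): 4
sum over floor = 5

5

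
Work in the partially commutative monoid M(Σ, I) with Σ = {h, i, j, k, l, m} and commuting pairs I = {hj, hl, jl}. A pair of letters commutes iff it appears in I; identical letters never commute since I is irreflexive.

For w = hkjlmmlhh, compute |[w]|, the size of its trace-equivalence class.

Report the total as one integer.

drop 0:h onto floor
drop 1:k onto {0:h}
drop 2:j onto {1:k}
drop 3:l onto {1:k}
drop 4:m onto {2:j, 3:l}
drop 5:m onto {4:m}
drop 6:l onto {5:m}
drop 7:h onto {5:m}
drop 8:h onto {7:h}
ground layer = {0:h}
drop-orders for the pieces not yet dropped (sum over which currently-grounded one goes next):
  1 to go: {6} 1  {8} 1
  2 to go: {6,8} 2  {7,8} 1
  3 to go: {6,7,8} 3
  4 to go: {5,6,7,8} 3
  5 to go: {4,5,6,7,8} 3
  6 to go: {2,4,5,6,7,8} 3  {3,4,5,6,7,8} 3
  7 to go: {2,3,4,5,6,7,8} 6
  if 0:h drops first: 6 orders

6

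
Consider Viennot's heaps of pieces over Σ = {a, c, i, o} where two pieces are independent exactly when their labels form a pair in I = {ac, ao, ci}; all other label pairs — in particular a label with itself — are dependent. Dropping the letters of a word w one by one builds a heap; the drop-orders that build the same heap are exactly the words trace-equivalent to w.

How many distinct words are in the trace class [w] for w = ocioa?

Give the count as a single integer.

drop 0:o onto floor
drop 1:c onto {0:o}
drop 2:i onto {0:o}
drop 3:o onto {1:c, 2:i}
drop 4:a onto {2:i}
ground layer = {0:o}
drop-orders for the pieces not yet dropped (sum over which currently-grounded one goes next):
  1 to go: {3} 1  {4} 1
  2 to go: {1,3} 1  {3,4} 2
  3 to go: {1,3,4} 3  {2,3,4} 2
  if 0:o drops first: 5 orders

5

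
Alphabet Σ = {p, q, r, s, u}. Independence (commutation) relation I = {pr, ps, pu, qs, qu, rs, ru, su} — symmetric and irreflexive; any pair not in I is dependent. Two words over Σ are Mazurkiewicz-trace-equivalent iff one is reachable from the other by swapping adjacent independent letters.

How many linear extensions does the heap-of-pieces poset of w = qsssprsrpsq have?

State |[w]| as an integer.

0(q) covers ∅
1(s) covers ∅
2(s) covers 1:s
3(s) covers 2:s
4(p) covers 0:q
5(r) covers 0:q
6(s) covers 3:s
7(r) covers 5:r
8(p) covers 4:p
9(s) covers 6:s
10(q) covers 7:r, 8:p
floor of heap: 0:q, 1:s
completions by unplaced set U, small U first (add the entries for U minus each lowest piece of U):
  |U|=1: {9}:1  {10}:1
  |U|=2: {6,9}:1  {7,10}:1  {8,10}:1  {9,10}:2
  |U|=3: {3,6,9}:1  {4,8,10}:1  {5,7,10}:1  {6,9,10}:3  {7,8,10}:2  {7,9,10}:3  {8,9,10}:3
  |U|=4: {2,3,6,9}:1  {3,6,9,10}:4  {4,7,8,10}:3  {4,8,9,10}:4  {5,7,8,10}:3  {5,7,9,10}:4  {6,7,9,10}:6  {6,8,9,10}:6  {7,8,9,10}:8
  |U|=5: {1,2,3,6,9}:1  {2,3,6,9,10}:5  {3,6,7,9,10}:10  {3,6,8,9,10}:10  {4,5,7,8,10}:6  {4,6,8,9,10}:10  {4,7,8,9,10}:15  {5,6,7,9,10}:10  {5,7,8,9,10}:15  {6,7,8,9,10}:20
  |U|=6: {0,4,5,7,8,10}:6  {1,2,3,6,9,10}:6  {2,3,6,7,9,10}:15  {2,3,6,8,9,10}:15  {3,4,6,8,9,10}:20  {3,5,6,7,9,10}:20  {3,6,7,8,9,10}:40  {4,5,7,8,9,10}:36  {4,6,7,8,9,10}:45  {5,6,7,8,9,10}:45
  |U|=7: {0,4,5,7,8,9,10}:42  {1,2,3,6,7,9,10}:21  {1,2,3,6,8,9,10}:21  {2,3,4,6,8,9,10}:35  {2,3,5,6,7,9,10}:35  {2,3,6,7,8,9,10}:70  {3,4,6,7,8,9,10}:105  {3,5,6,7,8,9,10}:105  {4,5,6,7,8,9,10}:126
  |U|=8: {0,4,5,6,7,8,9,10}:168  {1,2,3,4,6,8,9,10}:56  {1,2,3,5,6,7,9,10}:56  {1,2,3,6,7,8,9,10}:112  {2,3,4,6,7,8,9,10}:210  {2,3,5,6,7,8,9,10}:210  {3,4,5,6,7,8,9,10}:336
  |U|=9: {0,3,4,5,6,7,8,9,10}:504  {1,2,3,4,6,7,8,9,10}:378  {1,2,3,5,6,7,8,9,10}:378  {2,3,4,5,6,7,8,9,10}:756
  start at 0(q): 1512
  start at 1(s): 1260
sum over floor = 2772

2772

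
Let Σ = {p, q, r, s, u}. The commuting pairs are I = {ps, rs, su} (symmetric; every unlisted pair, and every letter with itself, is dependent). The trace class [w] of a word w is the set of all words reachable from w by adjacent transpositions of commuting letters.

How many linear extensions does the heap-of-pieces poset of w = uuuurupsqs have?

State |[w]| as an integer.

8

#0=u has no predecessor
#1=u depends on [0:u]
#2=u depends on [1:u]
#3=u depends on [2:u]
#4=r depends on [3:u]
#5=u depends on [4:r]
#6=p depends on [5:u]
#7=s has no predecessor
#8=q depends on [6:p, 7:s]
#9=s depends on [8:q]
sources: [0:u, 7:s]
N(rest) = Σ N(rest − s) over sources s of rest; N(one piece) = 1:
  size 1 → [9]=1
  size 2 → [8,9]=1
  size 3 → [6,8,9]=1  [7,8,9]=1
  size 4 → [5,6,8,9]=1  [6,7,8,9]=2
  size 5 → [4,5,6,8,9]=1  [5,6,7,8,9]=3
  size 6 → [3,4,5,6,8,9]=1  [4,5,6,7,8,9]=4
  size 7 → [2,3,4,5,6,8,9]=1  [3,4,5,6,7,8,9]=5
  size 8 → [1,2,3,4,5,6,8,9]=1  [2,3,4,5,6,7,8,9]=6
  first=0(u) contributes 7
  first=7(s) contributes 1
|[w]| = 8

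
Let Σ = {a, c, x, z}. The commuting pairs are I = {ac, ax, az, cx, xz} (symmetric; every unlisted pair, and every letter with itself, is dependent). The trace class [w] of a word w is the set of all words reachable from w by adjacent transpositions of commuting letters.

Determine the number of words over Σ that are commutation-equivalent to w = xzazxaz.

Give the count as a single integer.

210

piece 0:x — minimal
piece 1:z — minimal
piece 2:a — minimal
piece 3:z rests on {1:z}
piece 4:x rests on {0:x}
piece 5:a rests on {2:a}
piece 6:z rests on {3:z}
minimal pieces: {0:x, 1:z, 2:a}
ways to finish when only these pieces remain (= sum over removing one remaining piece with nothing left below it):
  1 left: {4}→1  {5}→1  {6}→1
  2 left: {0,4}→1  {2,5}→1  {3,6}→1  {4,5}→2  {4,6}→2  {5,6}→2
  3 left: {0,4,5}→3  {0,4,6}→3  {1,3,6}→1  {2,4,5}→3  {2,5,6}→3  {3,4,6}→3  {3,5,6}→3  {4,5,6}→6
  4 left: {0,2,4,5}→6  {0,3,4,6}→6  {0,4,5,6}→12  {1,3,4,6}→4  {1,3,5,6}→4  {2,3,5,6}→6  {2,4,5,6}→12  {3,4,5,6}→12
  5 left: {0,1,3,4,6}→10  {0,2,4,5,6}→30  {0,3,4,5,6}→30  {1,2,3,5,6}→10  {1,3,4,5,6}→20  {2,3,4,5,6}→30
  placing 0:x first → 60 extensions
  placing 1:z first → 90 extensions
  placing 2:a first → 60 extensions
total linear extensions = 210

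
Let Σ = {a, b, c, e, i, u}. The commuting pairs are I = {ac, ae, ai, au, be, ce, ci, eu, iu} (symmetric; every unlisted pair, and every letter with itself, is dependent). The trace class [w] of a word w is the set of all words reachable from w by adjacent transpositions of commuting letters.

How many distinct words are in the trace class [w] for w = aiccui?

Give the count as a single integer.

#0=a has no predecessor
#1=i has no predecessor
#2=c has no predecessor
#3=c depends on [2:c]
#4=u depends on [3:c]
#5=i depends on [1:i]
sources: [0:a, 1:i, 2:c]
N(rest) = Σ N(rest − s) over sources s of rest; N(one piece) = 1:
  size 1 → [0]=1  [4]=1  [5]=1
  size 2 → [0,4]=2  [0,5]=2  [1,5]=1  [3,4]=1  [4,5]=2
  size 3 → [0,1,5]=3  [0,3,4]=3  [0,4,5]=6  [1,4,5]=3  [2,3,4]=1  [3,4,5]=3
  size 4 → [0,1,4,5]=12  [0,2,3,4]=4  [0,3,4,5]=12  [1,3,4,5]=6  [2,3,4,5]=4
  first=0(a) contributes 10
  first=1(i) contributes 20
  first=2(c) contributes 30
|[w]| = 60

60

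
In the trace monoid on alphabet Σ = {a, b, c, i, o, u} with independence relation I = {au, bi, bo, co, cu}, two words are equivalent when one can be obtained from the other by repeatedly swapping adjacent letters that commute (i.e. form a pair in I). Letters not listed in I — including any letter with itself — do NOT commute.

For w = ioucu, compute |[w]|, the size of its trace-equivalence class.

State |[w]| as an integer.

drop 0:i onto floor
drop 1:o onto {0:i}
drop 2:u onto {1:o}
drop 3:c onto {0:i}
drop 4:u onto {2:u}
ground layer = {0:i}
drop-orders for the pieces not yet dropped (sum over which currently-grounded one goes next):
  1 to go: {3} 1  {4} 1
  2 to go: {2,4} 1  {3,4} 2
  3 to go: {1,2,4} 1  {2,3,4} 3
  if 0:i drops first: 4 orders

4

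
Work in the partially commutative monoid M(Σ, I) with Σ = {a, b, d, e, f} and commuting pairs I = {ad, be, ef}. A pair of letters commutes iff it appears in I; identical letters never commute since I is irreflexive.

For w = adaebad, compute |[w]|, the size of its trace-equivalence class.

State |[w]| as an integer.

12

piece 0:a — minimal
piece 1:d — minimal
piece 2:a rests on {0:a}
piece 3:e rests on {1:d, 2:a}
piece 4:b rests on {1:d, 2:a}
piece 5:a rests on {3:e, 4:b}
piece 6:d rests on {3:e, 4:b}
minimal pieces: {0:a, 1:d}
ways to finish when only these pieces remain (= sum over removing one remaining piece with nothing left below it):
  1 left: {5}→1  {6}→1
  2 left: {5,6}→2
  3 left: {3,5,6}→2  {4,5,6}→2
  4 left: {3,4,5,6}→4
  5 left: {1,3,4,5,6}→4  {2,3,4,5,6}→4
  placing 0:a first → 8 extensions
  placing 1:d first → 4 extensions
total linear extensions = 12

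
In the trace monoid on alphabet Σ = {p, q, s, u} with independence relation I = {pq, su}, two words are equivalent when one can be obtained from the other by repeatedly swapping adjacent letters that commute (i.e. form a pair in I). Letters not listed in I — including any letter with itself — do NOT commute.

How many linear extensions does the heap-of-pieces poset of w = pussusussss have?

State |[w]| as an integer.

120

drop 0:p onto floor
drop 1:u onto {0:p}
drop 2:s onto {0:p}
drop 3:s onto {2:s}
drop 4:u onto {1:u}
drop 5:s onto {3:s}
drop 6:u onto {4:u}
drop 7:s onto {5:s}
drop 8:s onto {7:s}
drop 9:s onto {8:s}
drop 10:s onto {9:s}
ground layer = {0:p}
drop-orders for the pieces not yet dropped (sum over which currently-grounded one goes next):
  1 to go: {6} 1  {10} 1
  2 to go: {4,6} 1  {6,10} 2  {9,10} 1
  3 to go: {1,4,6} 1  {4,6,10} 3  {6,9,10} 3  {8,9,10} 1
  4 to go: {1,4,6,10} 4  {4,6,9,10} 6  {6,8,9,10} 4  {7,8,9,10} 1
  5 to go: {1,4,6,9,10} 10  {4,6,8,9,10} 10  {5,7,8,9,10} 1  {6,7,8,9,10} 5
  6 to go: {1,4,6,8,9,10} 20  {3,5,7,8,9,10} 1  {4,6,7,8,9,10} 15  {5,6,7,8,9,10} 6
  7 to go: {1,4,6,7,8,9,10} 35  {2,3,5,7,8,9,10} 1  {3,5,6,7,8,9,10} 7  {4,5,6,7,8,9,10} 21
  8 to go: {1,4,5,6,7,8,9,10} 56  {2,3,5,6,7,8,9,10} 8  {3,4,5,6,7,8,9,10} 28
  9 to go: {1,3,4,5,6,7,8,9,10} 84  {2,3,4,5,6,7,8,9,10} 36
  if 0:p drops first: 120 orders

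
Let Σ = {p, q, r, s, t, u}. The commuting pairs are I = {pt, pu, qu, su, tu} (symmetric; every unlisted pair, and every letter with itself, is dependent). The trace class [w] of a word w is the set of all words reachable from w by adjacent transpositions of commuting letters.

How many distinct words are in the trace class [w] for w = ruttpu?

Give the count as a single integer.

piece 0:r — minimal
piece 1:u rests on {0:r}
piece 2:t rests on {0:r}
piece 3:t rests on {2:t}
piece 4:p rests on {0:r}
piece 5:u rests on {1:u}
minimal pieces: {0:r}
ways to finish when only these pieces remain (= sum over removing one remaining piece with nothing left below it):
  1 left: {3}→1  {4}→1  {5}→1
  2 left: {1,5}→1  {2,3}→1  {3,4}→2  {3,5}→2  {4,5}→2
  3 left: {1,3,5}→3  {1,4,5}→3  {2,3,4}→3  {2,3,5}→3  {3,4,5}→6
  4 left: {1,2,3,5}→6  {1,3,4,5}→12  {2,3,4,5}→12
  placing 0:r first → 30 extensions

30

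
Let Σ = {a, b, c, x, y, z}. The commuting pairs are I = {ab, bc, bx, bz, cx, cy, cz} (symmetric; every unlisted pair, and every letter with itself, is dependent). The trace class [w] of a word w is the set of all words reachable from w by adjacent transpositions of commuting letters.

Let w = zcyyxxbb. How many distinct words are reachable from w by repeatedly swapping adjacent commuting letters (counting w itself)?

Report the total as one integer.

#0=z has no predecessor
#1=c has no predecessor
#2=y depends on [0:z]
#3=y depends on [2:y]
#4=x depends on [3:y]
#5=x depends on [4:x]
#6=b depends on [3:y]
#7=b depends on [6:b]
sources: [0:z, 1:c]
N(rest) = Σ N(rest − s) over sources s of rest; N(one piece) = 1:
  size 1 → [1]=1  [5]=1  [7]=1
  size 2 → [1,5]=2  [1,7]=2  [4,5]=1  [5,7]=2  [6,7]=1
  size 3 → [1,4,5]=3  [1,5,7]=6  [1,6,7]=3  [4,5,7]=3  [5,6,7]=3
  size 4 → [1,4,5,7]=12  [1,5,6,7]=12  [4,5,6,7]=6
  size 5 → [1,4,5,6,7]=30  [3,4,5,6,7]=6
  size 6 → [1,3,4,5,6,7]=36  [2,3,4,5,6,7]=6
  first=0(z) contributes 42
  first=1(c) contributes 6
|[w]| = 48

48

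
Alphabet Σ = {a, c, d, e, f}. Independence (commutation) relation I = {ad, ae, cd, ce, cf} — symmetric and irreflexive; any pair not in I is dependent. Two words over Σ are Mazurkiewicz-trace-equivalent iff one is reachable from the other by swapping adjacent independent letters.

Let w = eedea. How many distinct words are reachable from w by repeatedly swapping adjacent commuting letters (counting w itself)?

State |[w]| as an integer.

5

piece 0:e — minimal
piece 1:e rests on {0:e}
piece 2:d rests on {1:e}
piece 3:e rests on {2:d}
piece 4:a — minimal
minimal pieces: {0:e, 4:a}
ways to finish when only these pieces remain (= sum over removing one remaining piece with nothing left below it):
  1 left: {3}→1  {4}→1
  2 left: {2,3}→1  {3,4}→2
  3 left: {1,2,3}→1  {2,3,4}→3
  placing 0:e first → 4 extensions
  placing 4:a first → 1 extensions
total linear extensions = 5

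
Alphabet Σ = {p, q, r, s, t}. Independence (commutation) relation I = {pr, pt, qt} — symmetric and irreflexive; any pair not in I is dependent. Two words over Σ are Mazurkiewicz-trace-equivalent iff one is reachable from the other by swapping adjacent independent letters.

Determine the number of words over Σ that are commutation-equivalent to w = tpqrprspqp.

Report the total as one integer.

10

0(t) covers ∅
1(p) covers ∅
2(q) covers 1:p
3(r) covers 0:t, 2:q
4(p) covers 2:q
5(r) covers 3:r
6(s) covers 4:p, 5:r
7(p) covers 6:s
8(q) covers 7:p
9(p) covers 8:q
floor of heap: 0:t, 1:p
completions by unplaced set U, small U first (add the entries for U minus each lowest piece of U):
  |U|=1: {9}:1
  |U|=2: {8,9}:1
  |U|=3: {7,8,9}:1
  |U|=4: {6,7,8,9}:1
  |U|=5: {4,6,7,8,9}:1  {5,6,7,8,9}:1
  |U|=6: {3,5,6,7,8,9}:1  {4,5,6,7,8,9}:2
  |U|=7: {0,3,5,6,7,8,9}:1  {3,4,5,6,7,8,9}:3
  |U|=8: {0,3,4,5,6,7,8,9}:4  {2,3,4,5,6,7,8,9}:3
  start at 0(t): 3
  start at 1(p): 7
sum over floor = 10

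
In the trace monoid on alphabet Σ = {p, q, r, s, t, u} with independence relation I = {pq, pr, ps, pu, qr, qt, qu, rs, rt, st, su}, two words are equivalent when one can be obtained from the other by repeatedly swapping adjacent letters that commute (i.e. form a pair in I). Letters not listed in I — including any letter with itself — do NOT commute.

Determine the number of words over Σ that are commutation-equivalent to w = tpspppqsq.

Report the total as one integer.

#0=t has no predecessor
#1=p depends on [0:t]
#2=s has no predecessor
#3=p depends on [1:p]
#4=p depends on [3:p]
#5=p depends on [4:p]
#6=q depends on [2:s]
#7=s depends on [6:q]
#8=q depends on [7:s]
sources: [0:t, 2:s]
N(rest) = Σ N(rest − s) over sources s of rest; N(one piece) = 1:
  size 1 → [5]=1  [8]=1
  size 2 → [4,5]=1  [5,8]=2  [7,8]=1
  size 3 → [3,4,5]=1  [4,5,8]=3  [5,7,8]=3  [6,7,8]=1
  size 4 → [1,3,4,5]=1  [2,6,7,8]=1  [3,4,5,8]=4  [4,5,7,8]=6  [5,6,7,8]=4
  size 5 → [0,1,3,4,5]=1  [1,3,4,5,8]=5  [2,5,6,7,8]=5  [3,4,5,7,8]=10  [4,5,6,7,8]=10
  size 6 → [0,1,3,4,5,8]=6  [1,3,4,5,7,8]=15  [2,4,5,6,7,8]=15  [3,4,5,6,7,8]=20
  size 7 → [0,1,3,4,5,7,8]=21  [1,3,4,5,6,7,8]=35  [2,3,4,5,6,7,8]=35
  first=0(t) contributes 70
  first=2(s) contributes 56
|[w]| = 126

126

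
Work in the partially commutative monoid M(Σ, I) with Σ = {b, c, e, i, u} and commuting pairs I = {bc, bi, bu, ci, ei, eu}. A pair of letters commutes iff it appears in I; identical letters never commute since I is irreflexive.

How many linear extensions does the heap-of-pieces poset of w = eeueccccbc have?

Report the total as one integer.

25

piece 0:e — minimal
piece 1:e rests on {0:e}
piece 2:u — minimal
piece 3:e rests on {1:e}
piece 4:c rests on {2:u, 3:e}
piece 5:c rests on {4:c}
piece 6:c rests on {5:c}
piece 7:c rests on {6:c}
piece 8:b rests on {3:e}
piece 9:c rests on {7:c}
minimal pieces: {0:e, 2:u}
ways to finish when only these pieces remain (= sum over removing one remaining piece with nothing left below it):
  1 left: {8}→1  {9}→1
  2 left: {7,9}→1  {8,9}→2
  3 left: {6,7,9}→1  {7,8,9}→3
  4 left: {5,6,7,9}→1  {6,7,8,9}→4
  5 left: {4,5,6,7,9}→1  {5,6,7,8,9}→5
  6 left: {2,4,5,6,7,9}→1  {4,5,6,7,8,9}→6
  7 left: {2,4,5,6,7,8,9}→7  {3,4,5,6,7,8,9}→6
  8 left: {1,3,4,5,6,7,8,9}→6  {2,3,4,5,6,7,8,9}→13
  placing 0:e first → 19 extensions
  placing 2:u first → 6 extensions
total linear extensions = 25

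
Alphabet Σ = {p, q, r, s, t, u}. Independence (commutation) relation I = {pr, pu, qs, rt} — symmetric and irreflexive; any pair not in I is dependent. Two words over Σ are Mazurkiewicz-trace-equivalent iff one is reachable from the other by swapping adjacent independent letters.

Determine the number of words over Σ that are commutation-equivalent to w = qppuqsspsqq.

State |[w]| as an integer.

27

#0=q has no predecessor
#1=p depends on [0:q]
#2=p depends on [1:p]
#3=u depends on [0:q]
#4=q depends on [2:p, 3:u]
#5=s depends on [2:p, 3:u]
#6=s depends on [5:s]
#7=p depends on [4:q, 6:s]
#8=s depends on [7:p]
#9=q depends on [7:p]
#10=q depends on [9:q]
sources: [0:q]
N(rest) = Σ N(rest − s) over sources s of rest; N(one piece) = 1:
  size 1 → [8]=1  [10]=1
  size 2 → [8,10]=2  [9,10]=1
  size 3 → [8,9,10]=3
  size 4 → [7,8,9,10]=3
  size 5 → [4,7,8,9,10]=3  [6,7,8,9,10]=3
  size 6 → [4,6,7,8,9,10]=6  [5,6,7,8,9,10]=3
  size 7 → [4,5,6,7,8,9,10]=9
  size 8 → [2,4,5,6,7,8,9,10]=9  [3,4,5,6,7,8,9,10]=9
  size 9 → [1,2,4,5,6,7,8,9,10]=9  [2,3,4,5,6,7,8,9,10]=18
  first=0(q) contributes 27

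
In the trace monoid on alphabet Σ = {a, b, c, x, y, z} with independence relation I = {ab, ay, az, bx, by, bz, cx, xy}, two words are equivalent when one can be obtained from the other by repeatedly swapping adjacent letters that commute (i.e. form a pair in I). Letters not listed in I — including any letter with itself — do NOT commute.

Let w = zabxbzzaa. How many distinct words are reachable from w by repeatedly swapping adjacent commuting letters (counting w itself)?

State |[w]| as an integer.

432

drop 0:z onto floor
drop 1:a onto floor
drop 2:b onto floor
drop 3:x onto {0:z, 1:a}
drop 4:b onto {2:b}
drop 5:z onto {3:x}
drop 6:z onto {5:z}
drop 7:a onto {3:x}
drop 8:a onto {7:a}
ground layer = {0:z, 1:a, 2:b}
drop-orders for the pieces not yet dropped (sum over which currently-grounded one goes next):
  1 to go: {4} 1  {6} 1  {8} 1
  2 to go: {2,4} 1  {4,6} 2  {4,8} 2  {5,6} 1  {6,8} 2  {7,8} 1
  3 to go: {2,4,6} 3  {2,4,8} 3  {4,5,6} 3  {4,6,8} 6  {4,7,8} 3  {5,6,8} 3  {6,7,8} 3
  4 to go: {2,4,5,6} 6  {2,4,6,8} 12  {2,4,7,8} 6  {4,5,6,8} 12  {4,6,7,8} 12  {5,6,7,8} 6
  5 to go: {2,4,5,6,8} 30  {2,4,6,7,8} 30  {3,5,6,7,8} 6  {4,5,6,7,8} 30
  6 to go: {0,3,5,6,7,8} 6  {1,3,5,6,7,8} 6  {2,4,5,6,7,8} 90  {3,4,5,6,7,8} 36
  7 to go: {0,1,3,5,6,7,8} 12  {0,3,4,5,6,7,8} 42  {1,3,4,5,6,7,8} 42  {2,3,4,5,6,7,8} 126
  if 0:z drops first: 168 orders
  if 1:a drops first: 168 orders
  if 2:b drops first: 96 orders
heap linearizations: 432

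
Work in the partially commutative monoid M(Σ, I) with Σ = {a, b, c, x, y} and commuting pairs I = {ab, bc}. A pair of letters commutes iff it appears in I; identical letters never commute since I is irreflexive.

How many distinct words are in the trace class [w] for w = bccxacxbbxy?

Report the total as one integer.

3

drop 0:b onto floor
drop 1:c onto floor
drop 2:c onto {1:c}
drop 3:x onto {0:b, 2:c}
drop 4:a onto {3:x}
drop 5:c onto {4:a}
drop 6:x onto {5:c}
drop 7:b onto {6:x}
drop 8:b onto {7:b}
drop 9:x onto {8:b}
drop 10:y onto {9:x}
ground layer = {0:b, 1:c}
drop-orders for the pieces not yet dropped (sum over which currently-grounded one goes next):
  1 to go: {10} 1
  2 to go: {9,10} 1
  3 to go: {8,9,10} 1
  4 to go: {7,8,9,10} 1
  5 to go: {6,7,8,9,10} 1
  6 to go: {5,6,7,8,9,10} 1
  7 to go: {4,5,6,7,8,9,10} 1
  8 to go: {3,4,5,6,7,8,9,10} 1
  9 to go: {0,3,4,5,6,7,8,9,10} 1  {2,3,4,5,6,7,8,9,10} 1
  if 0:b drops first: 1 orders
  if 1:c drops first: 2 orders
heap linearizations: 3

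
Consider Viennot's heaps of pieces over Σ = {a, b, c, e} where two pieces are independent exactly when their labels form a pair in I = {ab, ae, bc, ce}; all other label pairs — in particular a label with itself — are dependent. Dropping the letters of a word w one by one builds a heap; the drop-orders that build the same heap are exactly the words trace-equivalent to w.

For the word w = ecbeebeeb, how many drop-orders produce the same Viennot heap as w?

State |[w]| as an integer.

#0=e has no predecessor
#1=c has no predecessor
#2=b depends on [0:e]
#3=e depends on [2:b]
#4=e depends on [3:e]
#5=b depends on [4:e]
#6=e depends on [5:b]
#7=e depends on [6:e]
#8=b depends on [7:e]
sources: [0:e, 1:c]
N(rest) = Σ N(rest − s) over sources s of rest; N(one piece) = 1:
  size 1 → [1]=1  [8]=1
  size 2 → [1,8]=2  [7,8]=1
  size 3 → [1,7,8]=3  [6,7,8]=1
  size 4 → [1,6,7,8]=4  [5,6,7,8]=1
  size 5 → [1,5,6,7,8]=5  [4,5,6,7,8]=1
  size 6 → [1,4,5,6,7,8]=6  [3,4,5,6,7,8]=1
  size 7 → [1,3,4,5,6,7,8]=7  [2,3,4,5,6,7,8]=1
  first=0(e) contributes 8
  first=1(c) contributes 1
|[w]| = 9

9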